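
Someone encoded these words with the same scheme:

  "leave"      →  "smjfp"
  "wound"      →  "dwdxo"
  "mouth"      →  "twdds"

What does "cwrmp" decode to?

voice

In leave: l→s is +7, e→m is +8, a→j is +9, v→f is +10 — the shift increases by 1 each position. The shift increases by 1 at each position, starting from +7: 7, 8, 9, ….
Reversing it on cwrmp: c−7=v, w−8=o, r−9=i, m−10=c, p−11=e.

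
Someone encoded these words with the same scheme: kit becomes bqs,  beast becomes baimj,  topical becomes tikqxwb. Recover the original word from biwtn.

float

The output letters match the input read backwards, each shifted +8: kit reversed is tik. Two steps: reverse the string, then apply a Caesar shift of +8.
Reversing it on biwtn: shift back: b−8=t, i−8=a, w−8=o, t−8=l, n−8=f → taolf; then reverse → float.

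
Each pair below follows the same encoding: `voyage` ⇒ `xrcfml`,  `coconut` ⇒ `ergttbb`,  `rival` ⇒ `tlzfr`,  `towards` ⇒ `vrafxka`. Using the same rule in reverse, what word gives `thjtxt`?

In voyage: v→x is +2, o→r is +3, y→c is +4, a→f is +5 — the shift increases by 1 each position. The shift increases by 1 at each position, starting from +2: 2, 3, 4, ….
Decoding thjtxt: t−2=r, h−3=e, j−4=f, t−5=o, x−6=r, t−7=m.

reform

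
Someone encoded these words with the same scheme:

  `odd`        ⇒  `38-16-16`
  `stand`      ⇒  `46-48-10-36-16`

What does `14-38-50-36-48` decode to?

With a=1..z=26, the number is 2·pos + 8.
Decoding 14-38-50-36-48: 14→(14−8)÷2=3=c, 38→(38−8)÷2=15=o, 50→(50−8)÷2=21=u, 36→(36−8)÷2=14=n, 48→(48−8)÷2=20=t.

count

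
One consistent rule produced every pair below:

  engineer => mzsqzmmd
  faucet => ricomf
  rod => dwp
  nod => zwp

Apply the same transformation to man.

yiz

The shift depends on letter class: consonant n→z is +12, but vowel e→m is +8. Two shifts are in play — +8 for a/e/i/o/u, +12 for every other letter.
For man: m(cons)+12=y, a(vowel)+8=i, n(cons)+12=z.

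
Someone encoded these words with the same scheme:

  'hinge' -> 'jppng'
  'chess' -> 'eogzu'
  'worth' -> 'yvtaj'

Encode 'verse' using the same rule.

xltzg

Shifts by position in hinge: pos 0: h→j (+2), pos 1: i→p (+7), pos 2: n→p (+2), pos 3: g→n (+7) — repeating every 2. It's a Vigenère-style cipher with numeric key [2,7]: position i shifts by key[i mod 2].
For verse: v+2=x, e+7=l, r+2=t, s+7=z, e+2=g.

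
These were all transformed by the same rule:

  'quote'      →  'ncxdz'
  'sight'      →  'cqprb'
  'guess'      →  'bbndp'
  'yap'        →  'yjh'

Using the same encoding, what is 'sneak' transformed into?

Read the word backwards and shift each letter +9.
For sneak: reverse → kaens; then shift: k+9=t, a+9=j, e+9=n, n+9=w, s+9=b.

tjnwb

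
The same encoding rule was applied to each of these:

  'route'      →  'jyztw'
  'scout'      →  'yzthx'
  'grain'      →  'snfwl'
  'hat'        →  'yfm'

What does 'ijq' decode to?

led

The output letters match the input read backwards, each shifted +5: route reversed is etuor. Read the word backwards and shift each letter +5.
Reversing it on ijq: shift back: i−5=d, j−5=e, q−5=l → del; then reverse → led.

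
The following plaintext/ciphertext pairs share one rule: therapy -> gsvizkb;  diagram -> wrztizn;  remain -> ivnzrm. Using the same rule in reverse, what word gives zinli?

This is the alphabet-reversal cipher (Atbash): a becomes z, b becomes y, etc.
Reversing it on zinli: z↔a, i↔r, n↔m, l↔o, i↔r.

armor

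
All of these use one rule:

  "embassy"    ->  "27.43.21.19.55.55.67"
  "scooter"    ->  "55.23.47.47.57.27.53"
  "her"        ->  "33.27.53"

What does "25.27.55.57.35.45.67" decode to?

destiny

e(#5)→27 and m(#13)→43: differences scale by 2, so n = 2·pos + 17. Each letter becomes 2×(its alphabet position, a=1..z=26) + 17.
Reversing it on 25.27.55.57.35.45.67: 25→(25−17)÷2=4=d, 27→(27−17)÷2=5=e, 55→(55−17)÷2=19=s, 57→(57−17)÷2=20=t, 35→(35−17)÷2=9=i, 45→(45−17)÷2=14=n, 67→(67−17)÷2=25=y.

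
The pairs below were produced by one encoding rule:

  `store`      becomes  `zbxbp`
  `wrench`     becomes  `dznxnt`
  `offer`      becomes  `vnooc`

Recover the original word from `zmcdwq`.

settle

In store: s→z is +7, t→b is +8, o→x is +9, r→b is +10 — the shift increases by 1 each position. Each letter shifts forward by (position + 7), i.e. 7, 8, 9, … — the shift grows by one for each successive letter.
Undoing it on zmcdwq: z−7=s, m−8=e, c−9=t, d−10=t, w−11=l, q−12=e.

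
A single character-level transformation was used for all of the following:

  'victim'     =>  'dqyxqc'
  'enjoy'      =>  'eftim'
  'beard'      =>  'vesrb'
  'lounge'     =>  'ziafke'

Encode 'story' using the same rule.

v(21)→d(3) and i(8)→q(16) fit y≡3x+18 (mod 26); the inverse of 3 mod 26 is 9. Each letter's alphabet position (a=0..z=25) is mapped through 3·x+18 mod 26 — an affine cipher.
Applying it to story: s(18)→3·18+18≡20=u; t(19)→3·19+18≡23=x; o(14)→3·14+18≡8=i; r(17)→3·17+18≡17=r; y(24)→3·24+18≡12=m (all mod 26).

uxirm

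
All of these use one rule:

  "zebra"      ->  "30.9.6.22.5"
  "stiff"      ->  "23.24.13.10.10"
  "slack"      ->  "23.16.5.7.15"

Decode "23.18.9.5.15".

sneak

z is letter #26 and maps to 30: an offset of 4. Letters become their 1-based position plus 4 (so a→5, b→6, …).
Decoding 23.18.9.5.15: 23→(23−4)÷1=19=s, 18→(18−4)÷1=14=n, 9→(9−4)÷1=5=e, 5→(5−4)÷1=1=a, 15→(15−4)÷1=11=k.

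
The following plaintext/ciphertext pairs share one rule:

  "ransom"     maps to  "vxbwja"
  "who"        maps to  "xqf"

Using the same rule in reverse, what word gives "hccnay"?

pretty

Read the word backwards and shift each letter +9.
Decoding hccnay: shift back: h−9=y, c−9=t, c−9=t, n−9=e, a−9=r, y−9=p → ytterp; then reverse → pretty.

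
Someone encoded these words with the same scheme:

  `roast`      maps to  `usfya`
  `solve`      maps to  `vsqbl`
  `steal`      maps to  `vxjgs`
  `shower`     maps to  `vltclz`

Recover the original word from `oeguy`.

labor

Letter i (0-indexed) is shifted by i+3, so successive shifts are 3, 4, 5, ….
Undoing it on oeguy: o−3=l, e−4=a, g−5=b, u−6=o, y−7=r.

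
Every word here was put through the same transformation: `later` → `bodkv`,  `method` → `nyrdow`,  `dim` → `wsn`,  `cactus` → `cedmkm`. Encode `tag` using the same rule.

The output letters match the input read backwards, each shifted +10: later reversed is retal. Read the word backwards and shift each letter +10.
Applying it to tag: reverse → gat; then shift: g+10=q, a+10=k, t+10=d.

qkd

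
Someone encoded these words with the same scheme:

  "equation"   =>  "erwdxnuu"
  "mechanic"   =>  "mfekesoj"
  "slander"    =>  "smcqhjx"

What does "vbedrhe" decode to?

In equation: e→e is +0, q→r is +1, u→w is +2, a→d is +3 — the shift increases by 1 each position. The shift increases by 1 at each position, starting from +0: 0, 1, 2, ….
Undoing it on vbedrhe: v−0=v, b−1=a, e−2=c, d−3=a, r−4=n, h−5=c, e−6=y.

vacancy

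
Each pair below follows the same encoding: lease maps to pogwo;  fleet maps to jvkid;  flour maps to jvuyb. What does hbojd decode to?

drift

Shifts by position in lease: pos 0: l→p (+4), pos 1: e→o (+10), pos 2: a→g (+6), pos 3: s→w (+4), pos 4: e→o (+10) — repeating every 3. It's a Vigenère-style cipher with numeric key [4,10,6]: position i shifts by key[i mod 3].
Decoding hbojd: h−4=d, b−10=r, o−6=i, j−4=f, d−10=t.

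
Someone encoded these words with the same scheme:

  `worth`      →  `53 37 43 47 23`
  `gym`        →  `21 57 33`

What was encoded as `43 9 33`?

ram

w(#23)→53 and o(#15)→37: differences scale by 2, so n = 2·pos + 7. The formula is n = 2×(alphabet index, a=1) + 7.
Reversing it on 43 9 33: 43→(43−7)÷2=18=r, 9→(9−7)÷2=1=a, 33→(33−7)÷2=13=m.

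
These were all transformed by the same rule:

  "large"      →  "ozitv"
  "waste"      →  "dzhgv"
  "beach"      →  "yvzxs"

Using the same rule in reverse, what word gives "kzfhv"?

Each pair mirrors across the alphabet (l↔o, a↔z, r↔i): positions sum to 25. This is the alphabet-reversal cipher (Atbash): a becomes z, b becomes y, etc.
Decoding kzfhv: k↔p, z↔a, f↔u, h↔s, v↔e.

pause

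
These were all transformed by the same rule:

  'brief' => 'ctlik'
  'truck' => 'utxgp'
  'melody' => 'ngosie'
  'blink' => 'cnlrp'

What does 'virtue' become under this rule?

wkuxzk

In brief: b→c is +1, r→t is +2, i→l is +3, e→i is +4 — the shift increases by 1 each position. The shift increases by 1 at each position, starting from +1: 1, 2, 3, ….
For virtue: v+1=w, i+2=k, r+3=u, t+4=x, u+5=z, e+6=k.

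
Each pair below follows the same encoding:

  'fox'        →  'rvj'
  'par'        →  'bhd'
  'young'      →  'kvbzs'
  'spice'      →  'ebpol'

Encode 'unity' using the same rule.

The shift depends on letter class: consonant f→r is +12, but vowel o→v is +7. Two shifts are in play — +7 for a/e/i/o/u, +12 for every other letter.
For unity: u(vowel)+7=b, n(cons)+12=z, i(vowel)+7=p, t(cons)+12=f, y(cons)+12=k.

bzpfk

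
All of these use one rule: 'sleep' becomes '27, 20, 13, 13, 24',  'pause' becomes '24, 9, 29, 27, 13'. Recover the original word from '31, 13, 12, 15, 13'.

wedge

The number is (letter's place in the alphabet, a=1) + 8.
Decoding 31, 13, 12, 15, 13: 31→(31−8)÷1=23=w, 13→(13−8)÷1=5=e, 12→(12−8)÷1=4=d, 15→(15−8)÷1=7=g, 13→(13−8)÷1=5=e.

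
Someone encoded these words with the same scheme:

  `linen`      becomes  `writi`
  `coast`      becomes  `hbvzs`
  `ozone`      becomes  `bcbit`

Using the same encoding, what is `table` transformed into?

svowt

l(11)→w(22) and i(8)→r(17) fit y≡19x+21 (mod 26); the inverse of 19 mod 26 is 11. Treating letters as 0–25, the rule is x ↦ 19x + 21 (mod 26).
For table: t(19)→19·19+21≡18=s; a(0)→19·0+21≡21=v; b(1)→19·1+21≡14=o; l(11)→19·11+21≡22=w; e(4)→19·4+21≡19=t (all mod 26).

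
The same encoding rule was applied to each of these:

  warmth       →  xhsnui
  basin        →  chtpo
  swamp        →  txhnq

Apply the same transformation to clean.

Vowels shift forward by 7 and consonants shift forward by 1.
Applying it to clean: c(cons)+1=d, l(cons)+1=m, e(vowel)+7=l, a(vowel)+7=h, n(cons)+1=o.

dmlho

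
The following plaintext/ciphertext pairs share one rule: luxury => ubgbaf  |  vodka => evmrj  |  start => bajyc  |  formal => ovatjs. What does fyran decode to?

Shifts by position in luxury: pos 0: l→u (+9), pos 1: u→b (+7), pos 2: x→g (+9), pos 3: u→b (+7) — repeating every 2. A repeating key of period 2 is used — shifts +9, +7 over and over.
Reversing it on fyran: f−9=w, y−7=r, r−9=i, a−7=t, n−9=e.

write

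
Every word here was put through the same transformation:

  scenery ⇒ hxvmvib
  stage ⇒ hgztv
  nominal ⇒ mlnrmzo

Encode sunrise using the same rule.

Each pair mirrors across the alphabet (s↔h, c↔x, e↔v): positions sum to 25. This is the alphabet-reversal cipher (Atbash): a becomes z, b becomes y, etc.
Applying it to sunrise: s↔h, u↔f, n↔m, r↔i, i↔r, s↔h, e↔v.

hfmirhv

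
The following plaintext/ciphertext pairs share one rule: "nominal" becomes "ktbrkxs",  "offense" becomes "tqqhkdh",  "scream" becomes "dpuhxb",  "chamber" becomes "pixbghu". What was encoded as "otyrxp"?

zodiac

Each letter's alphabet position (a=0..z=25) is mapped through 9·x+23 mod 26 — an affine cipher.
Undoing it on otyrxp: o(14)→3·(14−23)≡25=z; t(19)→3·(19−23)≡14=o; y(24)→3·(24−23)≡3=d; r(17)→3·(17−23)≡8=i; x(23)→3·(23−23)≡0=a; p(15)→3·(15−23)≡2=c (all mod 26).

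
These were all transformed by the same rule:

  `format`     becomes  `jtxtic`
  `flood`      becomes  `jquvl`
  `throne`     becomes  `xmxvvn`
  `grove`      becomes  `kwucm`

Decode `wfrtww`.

salmon

In format: f→j is +4, o→t is +5, r→x is +6, m→t is +7 — the shift increases by 1 each position. Letter i (0-indexed) is shifted by i+4, so successive shifts are 4, 5, 6, ….
Reversing it on wfrtww: w−4=s, f−5=a, r−6=l, t−7=m, w−8=o, w−9=n.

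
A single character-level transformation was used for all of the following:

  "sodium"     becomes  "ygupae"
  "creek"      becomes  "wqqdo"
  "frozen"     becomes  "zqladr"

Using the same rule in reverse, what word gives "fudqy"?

merit

Two steps: reverse the string, then apply a Caesar shift of +12.
Decoding fudqy: shift back: f−12=t, u−12=i, d−12=r, q−12=e, y−12=m → tirem; then reverse → merit.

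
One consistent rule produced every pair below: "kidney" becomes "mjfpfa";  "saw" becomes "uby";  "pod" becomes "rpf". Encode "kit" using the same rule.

mjv

The rule splits by letter class: vowels +1, consonants +2.
Applying it to kit: k(cons)+2=m, i(vowel)+1=j, t(cons)+2=v.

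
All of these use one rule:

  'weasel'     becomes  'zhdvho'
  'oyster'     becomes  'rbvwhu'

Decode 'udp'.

Every letter moves 3 places later in the alphabet, wrapping around z→a.
Reversing it on udp: u−3=r, d−3=a, p−3=m.

ram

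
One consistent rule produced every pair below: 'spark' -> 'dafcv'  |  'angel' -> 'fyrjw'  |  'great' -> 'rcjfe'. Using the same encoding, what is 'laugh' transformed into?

The shift depends on letter class: consonant s→d is +11, but vowel a→f is +5. Two shifts are in play — +5 for a/e/i/o/u, +11 for every other letter.
On laugh: l(cons)+11=w, a(vowel)+5=f, u(vowel)+5=z, g(cons)+11=r, h(cons)+11=s.

wfzrs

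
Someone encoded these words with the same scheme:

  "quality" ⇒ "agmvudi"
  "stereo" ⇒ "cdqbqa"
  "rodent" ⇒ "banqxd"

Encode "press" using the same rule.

Two shifts are in play — +12 for a/e/i/o/u, +10 for every other letter.
On press: p(cons)+10=z, r(cons)+10=b, e(vowel)+12=q, s(cons)+10=c, s(cons)+10=c.

zbqcc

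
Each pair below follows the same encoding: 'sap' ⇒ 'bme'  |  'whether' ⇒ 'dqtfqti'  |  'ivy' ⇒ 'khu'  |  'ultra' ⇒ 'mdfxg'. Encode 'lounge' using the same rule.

qszgax

The output letters match the input read backwards, each shifted +12: sap reversed is pas. Two steps: reverse the string, then apply a Caesar shift of +12.
Applying it to lounge: reverse → egnuol; then shift: e+12=q, g+12=s, n+12=z, u+12=g, o+12=a, l+12=x.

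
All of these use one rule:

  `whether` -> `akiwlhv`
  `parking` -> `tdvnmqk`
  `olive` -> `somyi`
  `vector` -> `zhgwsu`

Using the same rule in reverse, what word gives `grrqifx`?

connect

Shifts by position in whether: pos 0: w→a (+4), pos 1: h→k (+3), pos 2: e→i (+4), pos 3: t→w (+3) — repeating every 2. It's a Vigenère-style cipher with numeric key [4,3]: position i shifts by key[i mod 2].
Decoding grrqifx: g−4=c, r−3=o, r−4=n, q−3=n, i−4=e, f−3=c, x−4=t.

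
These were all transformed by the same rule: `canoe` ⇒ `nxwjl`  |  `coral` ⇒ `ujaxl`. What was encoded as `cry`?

Read the word backwards and shift each letter +9.
Undoing it on cry: shift back: c−9=t, r−9=i, y−9=p → tip; then reverse → pit.

pit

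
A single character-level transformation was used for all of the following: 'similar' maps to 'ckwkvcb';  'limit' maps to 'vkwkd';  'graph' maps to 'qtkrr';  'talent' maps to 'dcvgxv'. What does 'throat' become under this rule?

djbqkv

It's a Vigenère-style cipher with numeric key [10,2]: position i shifts by key[i mod 2].
On throat: t+10=d, h+2=j, r+10=b, o+2=q, a+10=k, t+2=v.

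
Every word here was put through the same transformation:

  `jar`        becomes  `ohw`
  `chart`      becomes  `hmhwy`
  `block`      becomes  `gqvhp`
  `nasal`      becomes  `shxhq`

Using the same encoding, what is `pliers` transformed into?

uqplwx

Vowels shift forward by 7 and consonants shift forward by 5.
For pliers: p(cons)+5=u, l(cons)+5=q, i(vowel)+7=p, e(vowel)+7=l, r(cons)+5=w, s(cons)+5=x.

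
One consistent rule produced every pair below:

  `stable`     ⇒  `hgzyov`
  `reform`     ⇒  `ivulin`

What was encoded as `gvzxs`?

teach

Each pair mirrors across the alphabet (s↔h, t↔g, a↔z): positions sum to 25. This is the alphabet-reversal cipher (Atbash): a becomes z, b becomes y, etc.
Reversing it on gvzxs: g↔t, v↔e, z↔a, x↔c, s↔h.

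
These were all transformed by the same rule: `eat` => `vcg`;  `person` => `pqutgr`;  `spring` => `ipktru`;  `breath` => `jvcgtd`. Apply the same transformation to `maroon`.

Two steps: reverse the string, then apply a Caesar shift of +2.
On maroon: reverse → nooram; then shift: n+2=p, o+2=q, o+2=q, r+2=t, a+2=c, m+2=o.

pqqtco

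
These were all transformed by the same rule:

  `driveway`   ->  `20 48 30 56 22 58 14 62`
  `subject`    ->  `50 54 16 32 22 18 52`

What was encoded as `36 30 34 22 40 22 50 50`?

likeness

d(#4)→20 and r(#18)→48: differences scale by 2, so n = 2·pos + 12. Each letter becomes 2×(its alphabet position, a=1..z=26) + 12.
Decoding 36 30 34 22 40 22 50 50: 36→(36−12)÷2=12=l, 30→(30−12)÷2=9=i, 34→(34−12)÷2=11=k, 22→(22−12)÷2=5=e, 40→(40−12)÷2=14=n, 22→(22−12)÷2=5=e, 50→(50−12)÷2=19=s, 50→(50−12)÷2=19=s.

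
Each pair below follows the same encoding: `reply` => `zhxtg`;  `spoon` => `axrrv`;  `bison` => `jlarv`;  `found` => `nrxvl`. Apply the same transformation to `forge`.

nrzoh

The rule splits by letter class: vowels +3, consonants +8.
On forge: f(cons)+8=n, o(vowel)+3=r, r(cons)+8=z, g(cons)+8=o, e(vowel)+3=h.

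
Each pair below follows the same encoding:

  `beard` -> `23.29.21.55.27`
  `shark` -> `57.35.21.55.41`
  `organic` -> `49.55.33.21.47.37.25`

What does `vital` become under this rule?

b(#2)→23 and e(#5)→29: differences scale by 2, so n = 2·pos + 19. The formula is n = 2×(alphabet index, a=1) + 19.
On vital: v=22→63, i=9→37, t=20→59, a=1→21, l=12→43.

63.37.59.21.43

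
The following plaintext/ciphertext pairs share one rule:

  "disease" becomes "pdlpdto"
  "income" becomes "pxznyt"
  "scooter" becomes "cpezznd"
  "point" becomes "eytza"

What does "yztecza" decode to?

portion

The output letters match the input read backwards, each shifted +11: disease reversed is esaesid. The word is reversed, then every letter is shifted forward by 11.
Reversing it on yztecza: shift back: y−11=n, z−11=o, t−11=i, e−11=t, c−11=r, z−11=o, a−11=p → noitrop; then reverse → portion.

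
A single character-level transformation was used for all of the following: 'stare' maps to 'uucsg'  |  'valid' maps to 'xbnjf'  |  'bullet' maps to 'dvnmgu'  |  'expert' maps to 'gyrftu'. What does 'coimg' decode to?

angle

A repeating key of period 2 is used — shifts +2, +1 over and over.
Undoing it on coimg: c−2=a, o−1=n, i−2=g, m−1=l, g−2=e.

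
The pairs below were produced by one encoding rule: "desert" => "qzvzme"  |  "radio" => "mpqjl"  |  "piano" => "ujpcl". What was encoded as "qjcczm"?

d(3)→q(16) and e(4)→z(25) fit y≡9x+15 (mod 26); the inverse of 9 mod 26 is 3. Each letter's alphabet position (a=0..z=25) is mapped through 9·x+15 mod 26 — an affine cipher.
Undoing it on qjcczm: q(16)→3·(16−15)≡3=d; j(9)→3·(9−15)≡8=i; c(2)→3·(2−15)≡13=n; c(2)→3·(2−15)≡13=n; z(25)→3·(25−15)≡4=e; m(12)→3·(12−15)≡17=r (all mod 26).

dinner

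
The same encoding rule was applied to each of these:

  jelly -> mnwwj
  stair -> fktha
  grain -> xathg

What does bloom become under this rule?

j(9)→m(12) and e(4)→n(13) fit y≡5x+19 (mod 26); the inverse of 5 mod 26 is 21. This is an affine cipher: with a=0,…,z=25, each position x becomes (5x+19) mod 26.
Applying it to bloom: b(1)→5·1+19≡24=y; l(11)→5·11+19≡22=w; o(14)→5·14+19≡11=l; o(14)→5·14+19≡11=l; m(12)→5·12+19≡1=b (all mod 26).

ywllb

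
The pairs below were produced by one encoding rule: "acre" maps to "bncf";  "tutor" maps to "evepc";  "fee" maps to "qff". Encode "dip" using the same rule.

oja

The shift depends on letter class: consonant c→n is +11, but vowel a→b is +1. The rule splits by letter class: vowels +1, consonants +11.
For dip: d(cons)+11=o, i(vowel)+1=j, p(cons)+11=a.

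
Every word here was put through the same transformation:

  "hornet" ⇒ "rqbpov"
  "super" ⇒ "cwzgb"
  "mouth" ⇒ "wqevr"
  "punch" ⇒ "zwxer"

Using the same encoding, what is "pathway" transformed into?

Shifts by position in hornet: pos 0: h→r (+10), pos 1: o→q (+2), pos 2: r→b (+10), pos 3: n→p (+2) — repeating every 2. A repeating key of period 2 is used — shifts +10, +2 over and over.
Applying it to pathway: p+10=z, a+2=c, t+10=d, h+2=j, w+10=g, a+2=c, y+10=i.

zcdjgci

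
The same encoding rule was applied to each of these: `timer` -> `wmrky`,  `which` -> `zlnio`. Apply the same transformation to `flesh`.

ipjyo

In timer: t→w is +3, i→m is +4, m→r is +5, e→k is +6 — the shift increases by 1 each position. Letter i (0-indexed) is shifted by i+3, so successive shifts are 3, 4, 5, ….
For flesh: f+3=i, l+4=p, e+5=j, s+6=y, h+7=o.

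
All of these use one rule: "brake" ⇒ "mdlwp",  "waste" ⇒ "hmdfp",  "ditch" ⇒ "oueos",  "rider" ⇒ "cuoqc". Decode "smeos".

hatch

Shifts by position in brake: pos 0: b→m (+11), pos 1: r→d (+12), pos 2: a→l (+11), pos 3: k→w (+12) — repeating every 2. The shifts repeat in a cycle of length 2: positions 0,1,… shift by +11, +12, then the pattern repeats.
Undoing it on smeos: s−11=h, m−12=a, e−11=t, o−12=c, s−11=h.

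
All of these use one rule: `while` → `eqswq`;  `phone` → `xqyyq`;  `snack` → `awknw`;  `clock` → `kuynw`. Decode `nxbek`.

In while: w→e is +8, h→q is +9, i→s is +10, l→w is +11 — the shift increases by 1 each position. Letter i (0-indexed) is shifted by i+8, so successive shifts are 8, 9, 10, ….
Undoing it on nxbek: n−8=f, x−9=o, b−10=r, e−11=t, k−12=y.

forty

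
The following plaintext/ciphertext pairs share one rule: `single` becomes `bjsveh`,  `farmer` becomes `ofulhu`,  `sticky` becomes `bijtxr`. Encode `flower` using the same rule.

oezdhu

Each letter's alphabet position (a=0..z=25) is mapped through 7·x+5 mod 26 — an affine cipher.
For flower: f(5)→7·5+5≡14=o; l(11)→7·11+5≡4=e; o(14)→7·14+5≡25=z; w(22)→7·22+5≡3=d; e(4)→7·4+5≡7=h; r(17)→7·17+5≡20=u (all mod 26).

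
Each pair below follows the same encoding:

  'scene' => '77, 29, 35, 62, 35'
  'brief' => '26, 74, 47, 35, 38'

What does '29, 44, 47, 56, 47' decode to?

With a=1..z=26, the number is 3·pos + 20.
Reversing it on 29, 44, 47, 56, 47: 29→(29−20)÷3=3=c, 44→(44−20)÷3=8=h, 47→(47−20)÷3=9=i, 56→(56−20)÷3=12=l, 47→(47−20)÷3=9=i.

chili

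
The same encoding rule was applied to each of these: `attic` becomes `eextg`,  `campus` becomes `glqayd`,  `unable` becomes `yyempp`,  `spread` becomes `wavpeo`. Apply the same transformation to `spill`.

wamwp

Shifts by position in attic: pos 0: a→e (+4), pos 1: t→e (+11), pos 2: t→x (+4), pos 3: i→t (+11) — repeating every 2. It's a Vigenère-style cipher with numeric key [4,11]: position i shifts by key[i mod 2].
For spill: s+4=w, p+11=a, i+4=m, l+11=w, l+4=p.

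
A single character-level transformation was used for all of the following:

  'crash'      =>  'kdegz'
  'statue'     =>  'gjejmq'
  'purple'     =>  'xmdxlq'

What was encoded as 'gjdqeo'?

stream

Each letter's alphabet position (a=0..z=25) is mapped through 3·x+4 mod 26 — an affine cipher.
Undoing it on gjdqeo: g(6)→9·(6−4)≡18=s; j(9)→9·(9−4)≡19=t; d(3)→9·(3−4)≡17=r; q(16)→9·(16−4)≡4=e; e(4)→9·(4−4)≡0=a; o(14)→9·(14−4)≡12=m (all mod 26).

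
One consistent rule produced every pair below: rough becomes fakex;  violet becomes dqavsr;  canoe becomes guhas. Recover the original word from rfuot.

tramp

r(17)→f(5) and o(14)→a(0) fit y≡19x+20 (mod 26); the inverse of 19 mod 26 is 11. Treating letters as 0–25, the rule is x ↦ 19x + 20 (mod 26).
Decoding rfuot: r(17)→11·(17−20)≡19=t; f(5)→11·(5−20)≡17=r; u(20)→11·(20−20)≡0=a; o(14)→11·(14−20)≡12=m; t(19)→11·(19−20)≡15=p (all mod 26).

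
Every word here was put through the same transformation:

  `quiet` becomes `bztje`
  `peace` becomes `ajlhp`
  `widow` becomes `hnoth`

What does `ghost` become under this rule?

rmzxe

A repeating key of period 2 is used — shifts +11, +5 over and over.
On ghost: g+11=r, h+5=m, o+11=z, s+5=x, t+11=e.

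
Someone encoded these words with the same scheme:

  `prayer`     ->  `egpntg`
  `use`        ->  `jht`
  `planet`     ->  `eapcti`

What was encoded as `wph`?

has

Compare letters: p→e is +15, r→g is +15, a→p is +15 — a constant shift. It's a constant shift of +15 (ROT15).
Reversing it on wph: w−15=h, p−15=a, h−15=s.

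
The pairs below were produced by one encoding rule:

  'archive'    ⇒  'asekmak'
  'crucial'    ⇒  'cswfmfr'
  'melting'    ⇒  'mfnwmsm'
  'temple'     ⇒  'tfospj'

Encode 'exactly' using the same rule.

In archive: a→a is +0, r→s is +1, c→e is +2, h→k is +3 — the shift increases by 1 each position. Letter i (0-indexed) is shifted by i+0, so successive shifts are 0, 1, 2, ….
Applying it to exactly: e+0=e, x+1=y, a+2=c, c+3=f, t+4=x, l+5=q, y+6=e.

eycfxqe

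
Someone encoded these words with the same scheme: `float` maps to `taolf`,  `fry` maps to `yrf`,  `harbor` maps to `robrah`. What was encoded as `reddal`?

The output letters match the input read backwards: float reversed is taolf. It's just the letters in reverse order.
Undoing it on reddal: then reverse → ladder.

ladder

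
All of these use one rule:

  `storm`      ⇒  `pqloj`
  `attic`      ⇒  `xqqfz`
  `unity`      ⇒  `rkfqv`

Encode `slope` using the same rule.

This is a Caesar cipher with shift 23.
On slope: s+23=p, l+23=i, o+23=l, p+23=m, e+23=b.

pilmb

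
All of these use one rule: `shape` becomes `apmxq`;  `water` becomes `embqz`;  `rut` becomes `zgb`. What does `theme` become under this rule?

bpquq

The shift depends on letter class: consonant s→a is +8, but vowel a→m is +12. Vowels shift forward by 12 and consonants shift forward by 8.
Applying it to theme: t(cons)+8=b, h(cons)+8=p, e(vowel)+12=q, m(cons)+8=u, e(vowel)+12=q.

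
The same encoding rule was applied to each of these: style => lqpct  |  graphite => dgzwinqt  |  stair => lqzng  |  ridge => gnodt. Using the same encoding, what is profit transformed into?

s(18)→l(11) and t(19)→q(16) fit y≡5x+25 (mod 26); the inverse of 5 mod 26 is 21. This is an affine cipher: with a=0,…,z=25, each position x becomes (5x+25) mod 26.
On profit: p(15)→5·15+25≡22=w; r(17)→5·17+25≡6=g; o(14)→5·14+25≡17=r; f(5)→5·5+25≡24=y; i(8)→5·8+25≡13=n; t(19)→5·19+25≡16=q (all mod 26).

wgrynq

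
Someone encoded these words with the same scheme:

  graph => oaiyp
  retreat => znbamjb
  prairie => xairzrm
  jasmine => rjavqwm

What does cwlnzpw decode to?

Shifts by position in graph: pos 0: g→o (+8), pos 1: r→a (+9), pos 2: a→i (+8), pos 3: p→y (+9) — repeating every 2. The shifts repeat in a cycle of length 2: positions 0,1,… shift by +8, +9, then the pattern repeats.
Undoing it on cwlnzpw: c−8=u, w−9=n, l−8=d, n−9=e, z−8=r, p−9=g, w−8=o.

undergo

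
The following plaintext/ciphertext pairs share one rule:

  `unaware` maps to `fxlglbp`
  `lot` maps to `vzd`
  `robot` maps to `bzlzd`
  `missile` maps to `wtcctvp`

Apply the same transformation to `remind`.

The shift depends on letter class: consonant n→x is +10, but vowel u→f is +11. Vowels shift forward by 11 and consonants shift forward by 10.
On remind: r(cons)+10=b, e(vowel)+11=p, m(cons)+10=w, i(vowel)+11=t, n(cons)+10=x, d(cons)+10=n.

bpwtxn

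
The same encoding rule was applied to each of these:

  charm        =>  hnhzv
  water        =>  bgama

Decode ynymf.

threw

The shift increases by 1 at each position, starting from +5: 5, 6, 7, ….
Undoing it on ynymf: y−5=t, n−6=h, y−7=r, m−8=e, f−9=w.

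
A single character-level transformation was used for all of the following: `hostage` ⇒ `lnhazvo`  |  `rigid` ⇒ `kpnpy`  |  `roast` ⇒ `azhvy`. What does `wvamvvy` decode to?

rooftop

The output letters match the input read backwards, each shifted +7: hostage reversed is egatsoh. Read the word backwards and shift each letter +7.
Reversing it on wvamvvy: shift back: w−7=p, v−7=o, a−7=t, m−7=f, v−7=o, v−7=o, y−7=r → potfoor; then reverse → rooftop.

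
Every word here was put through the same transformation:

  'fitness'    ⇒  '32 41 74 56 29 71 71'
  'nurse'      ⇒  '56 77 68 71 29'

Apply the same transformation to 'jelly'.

f(#6)→32 and i(#9)→41: differences scale by 3, so n = 3·pos + 14. With a=1..z=26, the number is 3·pos + 14.
For jelly: j=10→44, e=5→29, l=12→50, l=12→50, y=25→89.

44 29 50 50 89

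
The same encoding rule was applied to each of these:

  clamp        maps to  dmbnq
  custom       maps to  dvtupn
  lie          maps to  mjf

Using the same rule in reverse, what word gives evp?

Compare letters: c→d is +1, l→m is +1, a→b is +1 — a constant shift. This is a Caesar cipher with shift 1.
Reversing it on evp: e−1=d, v−1=u, p−1=o.

duo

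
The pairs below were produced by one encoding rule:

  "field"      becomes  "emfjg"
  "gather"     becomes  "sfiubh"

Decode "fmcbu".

table

The output letters match the input read backwards, each shifted +1: field reversed is dleif. Two steps: reverse the string, then apply a Caesar shift of +1.
Decoding fmcbu: shift back: f−1=e, m−1=l, c−1=b, b−1=a, u−1=t → elbat; then reverse → table.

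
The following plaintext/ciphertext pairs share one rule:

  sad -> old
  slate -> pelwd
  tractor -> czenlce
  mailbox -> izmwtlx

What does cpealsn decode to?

chapter

Read the word backwards and shift each letter +11.
Undoing it on cpealsn: shift back: c−11=r, p−11=e, e−11=t, a−11=p, l−11=a, s−11=h, n−11=c → retpahc; then reverse → chapter.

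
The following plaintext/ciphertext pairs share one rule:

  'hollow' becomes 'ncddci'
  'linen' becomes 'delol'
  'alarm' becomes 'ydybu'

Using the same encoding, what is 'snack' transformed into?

slygm

h(7)→n(13) and o(14)→c(2) fit y≡17x+24 (mod 26); the inverse of 17 mod 26 is 23. This is an affine cipher: with a=0,…,z=25, each position x becomes (17x+24) mod 26.
For snack: s(18)→17·18+24≡18=s; n(13)→17·13+24≡11=l; a(0)→17·0+24≡24=y; c(2)→17·2+24≡6=g; k(10)→17·10+24≡12=m (all mod 26).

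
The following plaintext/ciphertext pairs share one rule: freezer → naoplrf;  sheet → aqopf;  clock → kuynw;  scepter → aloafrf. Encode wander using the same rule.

In freezer: f→n is +8, r→a is +9, e→o is +10, e→p is +11 — the shift increases by 1 each position. Each letter shifts forward by (position + 8), i.e. 8, 9, 10, … — the shift grows by one for each successive letter.
On wander: w+8=e, a+9=j, n+10=x, d+11=o, e+12=q, r+13=e.

ejxoqe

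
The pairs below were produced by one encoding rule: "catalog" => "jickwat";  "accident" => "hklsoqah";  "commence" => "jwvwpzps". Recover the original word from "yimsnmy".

In catalog: c→j is +7, a→i is +8, t→c is +9, a→k is +10 — the shift increases by 1 each position. Letter i (0-indexed) is shifted by i+7, so successive shifts are 7, 8, 9, ….
Reversing it on yimsnmy: y−7=r, i−8=a, m−9=d, s−10=i, n−11=c, m−12=a, y−13=l.

radical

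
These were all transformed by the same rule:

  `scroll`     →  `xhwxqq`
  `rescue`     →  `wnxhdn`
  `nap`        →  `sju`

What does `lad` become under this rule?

qji

The shift depends on letter class: consonant s→x is +5, but vowel o→x is +9. Two shifts are in play — +9 for a/e/i/o/u, +5 for every other letter.
Applying it to lad: l(cons)+5=q, a(vowel)+9=j, d(cons)+5=i.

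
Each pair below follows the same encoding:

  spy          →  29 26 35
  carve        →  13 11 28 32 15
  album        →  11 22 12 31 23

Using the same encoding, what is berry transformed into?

12 15 28 28 35

s is letter #19 and maps to 29: an offset of 10. Each letter is replaced by its alphabet position (a=1..z=26) + 10.
On berry: b=2→12, e=5→15, r=18→28, r=18→28, y=25→35.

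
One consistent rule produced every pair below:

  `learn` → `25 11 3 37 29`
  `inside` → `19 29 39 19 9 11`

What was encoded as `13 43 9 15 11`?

l(#12)→25 and e(#5)→11: differences scale by 2, so n = 2·pos + 1. With a=1..z=26, the number is 2·pos + 1.
Undoing it on 13 43 9 15 11: 13→(13−1)÷2=6=f, 43→(43−1)÷2=21=u, 9→(9−1)÷2=4=d, 15→(15−1)÷2=7=g, 11→(11−1)÷2=5=e.

fudge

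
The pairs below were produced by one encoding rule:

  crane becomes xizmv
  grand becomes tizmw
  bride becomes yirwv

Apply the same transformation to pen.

kvm

Each pair mirrors across the alphabet (c↔x, r↔i, a↔z): positions sum to 25. Letters are reflected about the middle of the alphabet (position → 25−position): Atbash.
On pen: p↔k, e↔v, n↔m.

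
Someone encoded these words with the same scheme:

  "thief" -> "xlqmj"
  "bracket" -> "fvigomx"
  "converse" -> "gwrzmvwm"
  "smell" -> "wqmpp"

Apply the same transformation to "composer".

gwqtwwmv

Two shifts are in play — +8 for a/e/i/o/u, +4 for every other letter.
On composer: c(cons)+4=g, o(vowel)+8=w, m(cons)+4=q, p(cons)+4=t, o(vowel)+8=w, s(cons)+4=w, e(vowel)+8=m, r(cons)+4=v.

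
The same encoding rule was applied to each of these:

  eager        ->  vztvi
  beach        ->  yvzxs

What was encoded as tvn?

Each pair mirrors across the alphabet (e↔v, a↔z, g↔t): positions sum to 25. This is the alphabet-reversal cipher (Atbash): a becomes z, b becomes y, etc.
Decoding tvn: t↔g, v↔e, n↔m.

gem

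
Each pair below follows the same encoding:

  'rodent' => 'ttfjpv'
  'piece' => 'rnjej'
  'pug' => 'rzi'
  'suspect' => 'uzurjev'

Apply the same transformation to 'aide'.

The shift depends on letter class: consonant r→t is +2, but vowel o→t is +5. Vowels shift forward by 5 and consonants shift forward by 2.
On aide: a(vowel)+5=f, i(vowel)+5=n, d(cons)+2=f, e(vowel)+5=j.

fnfj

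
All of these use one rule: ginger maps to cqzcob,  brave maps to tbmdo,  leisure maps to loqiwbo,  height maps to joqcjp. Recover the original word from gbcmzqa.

organic

g(6)→c(2) and i(8)→q(16) fit y≡7x+12 (mod 26); the inverse of 7 mod 26 is 15. Treating letters as 0–25, the rule is x ↦ 7x + 12 (mod 26).
Reversing it on gbcmzqa: g(6)→15·(6−12)≡14=o; b(1)→15·(1−12)≡17=r; c(2)→15·(2−12)≡6=g; m(12)→15·(12−12)≡0=a; z(25)→15·(25−12)≡13=n; q(16)→15·(16−12)≡8=i; a(0)→15·(0−12)≡2=c (all mod 26).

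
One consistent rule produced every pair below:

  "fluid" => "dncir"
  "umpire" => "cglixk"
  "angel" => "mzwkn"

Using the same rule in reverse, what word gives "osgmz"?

f(5)→d(3) and l(11)→n(13) fit y≡19x+12 (mod 26); the inverse of 19 mod 26 is 11. Each letter's alphabet position (a=0..z=25) is mapped through 19·x+12 mod 26 — an affine cipher.
Decoding osgmz: o(14)→11·(14−12)≡22=w; s(18)→11·(18−12)≡14=o; g(6)→11·(6−12)≡12=m; m(12)→11·(12−12)≡0=a; z(25)→11·(25−12)≡13=n (all mod 26).

woman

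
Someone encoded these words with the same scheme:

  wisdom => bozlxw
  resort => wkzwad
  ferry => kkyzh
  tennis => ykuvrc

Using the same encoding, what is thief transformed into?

In wisdom: w→b is +5, i→o is +6, s→z is +7, d→l is +8 — the shift increases by 1 each position. The shift increases by 1 at each position, starting from +5: 5, 6, 7, ….
Applying it to thief: t+5=y, h+6=n, i+7=p, e+8=m, f+9=o.

ynpmo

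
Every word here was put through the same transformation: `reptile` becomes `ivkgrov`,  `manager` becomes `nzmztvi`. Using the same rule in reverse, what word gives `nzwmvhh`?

Each letter is replaced by its mirror in the alphabet: a↔z, b↔y, c↔x, and so on (the Atbash cipher).
Decoding nzwmvhh: n↔m, z↔a, w↔d, m↔n, v↔e, h↔s, h↔s.

madness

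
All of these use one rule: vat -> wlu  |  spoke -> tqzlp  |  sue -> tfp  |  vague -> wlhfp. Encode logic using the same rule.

mzhtd

The shift depends on letter class: consonant v→w is +1, but vowel a→l is +11. Two shifts are in play — +11 for a/e/i/o/u, +1 for every other letter.
On logic: l(cons)+1=m, o(vowel)+11=z, g(cons)+1=h, i(vowel)+11=t, c(cons)+1=d.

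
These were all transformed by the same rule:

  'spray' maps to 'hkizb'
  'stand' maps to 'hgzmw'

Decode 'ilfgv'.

Each pair mirrors across the alphabet (s↔h, p↔k, r↔i): positions sum to 25. This is the alphabet-reversal cipher (Atbash): a becomes z, b becomes y, etc.
Undoing it on ilfgv: i↔r, l↔o, f↔u, g↔t, v↔e.

route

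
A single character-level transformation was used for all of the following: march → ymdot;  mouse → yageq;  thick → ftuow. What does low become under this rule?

xai

Every letter moves 12 places later in the alphabet, wrapping around z→a.
For low: l+12=x, o+12=a, w+12=i.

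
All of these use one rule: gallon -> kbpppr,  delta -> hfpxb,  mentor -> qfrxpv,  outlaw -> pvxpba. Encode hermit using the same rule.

lfvqjx

The shift depends on letter class: consonant g→k is +4, but vowel a→b is +1. Vowels shift forward by 1 and consonants shift forward by 4.
For hermit: h(cons)+4=l, e(vowel)+1=f, r(cons)+4=v, m(cons)+4=q, i(vowel)+1=j, t(cons)+4=x.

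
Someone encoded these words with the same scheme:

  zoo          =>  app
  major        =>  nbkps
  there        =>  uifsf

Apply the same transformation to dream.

Every letter moves 1 place later in the alphabet, wrapping around z→a.
For dream: d+1=e, r+1=s, e+1=f, a+1=b, m+1=n.

esfbn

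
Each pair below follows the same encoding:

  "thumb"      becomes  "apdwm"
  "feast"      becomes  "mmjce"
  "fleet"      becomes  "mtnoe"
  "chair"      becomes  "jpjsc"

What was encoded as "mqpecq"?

In thumb: t→a is +7, h→p is +8, u→d is +9, m→w is +10 — the shift increases by 1 each position. The shift increases by 1 at each position, starting from +7: 7, 8, 9, ….
Reversing it on mqpecq: m−7=f, q−8=i, p−9=g, e−10=u, c−11=r, q−12=e.

figure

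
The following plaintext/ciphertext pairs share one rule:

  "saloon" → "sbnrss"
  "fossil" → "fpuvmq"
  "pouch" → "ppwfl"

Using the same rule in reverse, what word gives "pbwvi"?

Letter i (0-indexed) is shifted by i+0, so successive shifts are 0, 1, 2, ….
Reversing it on pbwvi: p−0=p, b−1=a, w−2=u, v−3=s, i−4=e.

pause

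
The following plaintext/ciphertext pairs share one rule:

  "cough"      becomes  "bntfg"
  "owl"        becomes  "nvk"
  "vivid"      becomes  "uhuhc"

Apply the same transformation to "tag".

szf

Compare letters: c→b is +25, o→n is +25, u→t is +25 — a constant shift. Each letter is shifted forward by 25 in the alphabet (a Caesar shift of +25).
Applying it to tag: t+25=s, a+25=z, g+25=f.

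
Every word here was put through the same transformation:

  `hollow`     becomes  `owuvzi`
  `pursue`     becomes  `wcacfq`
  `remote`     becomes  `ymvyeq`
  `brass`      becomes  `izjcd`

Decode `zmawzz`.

In hollow: h→o is +7, o→w is +8, l→u is +9, l→v is +10 — the shift increases by 1 each position. Each letter shifts forward by (position + 7), i.e. 7, 8, 9, … — the shift grows by one for each successive letter.
Reversing it on zmawzz: z−7=s, m−8=e, a−9=r, w−10=m, z−11=o, z−12=n.

sermon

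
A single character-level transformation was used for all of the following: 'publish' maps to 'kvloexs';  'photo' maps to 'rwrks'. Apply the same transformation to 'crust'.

wvxuf

The word is reversed, then every letter is shifted forward by 3.
On crust: reverse → tsurc; then shift: t+3=w, s+3=v, u+3=x, r+3=u, c+3=f.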